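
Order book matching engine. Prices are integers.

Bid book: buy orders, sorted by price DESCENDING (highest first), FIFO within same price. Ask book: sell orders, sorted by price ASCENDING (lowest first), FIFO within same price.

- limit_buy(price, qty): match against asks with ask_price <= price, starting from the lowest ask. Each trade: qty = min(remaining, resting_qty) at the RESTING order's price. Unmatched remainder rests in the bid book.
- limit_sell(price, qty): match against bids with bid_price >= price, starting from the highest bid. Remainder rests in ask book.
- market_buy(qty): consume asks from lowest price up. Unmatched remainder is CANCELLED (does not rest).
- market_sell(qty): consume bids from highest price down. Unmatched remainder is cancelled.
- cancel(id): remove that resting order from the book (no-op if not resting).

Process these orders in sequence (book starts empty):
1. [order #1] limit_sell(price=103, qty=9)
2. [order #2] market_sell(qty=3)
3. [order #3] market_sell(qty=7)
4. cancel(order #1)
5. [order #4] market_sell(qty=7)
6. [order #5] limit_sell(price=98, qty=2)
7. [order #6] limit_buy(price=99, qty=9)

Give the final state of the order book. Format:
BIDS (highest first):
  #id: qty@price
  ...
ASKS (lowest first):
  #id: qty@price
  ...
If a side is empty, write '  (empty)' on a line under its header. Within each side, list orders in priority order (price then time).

Answer: BIDS (highest first):
  #6: 7@99
ASKS (lowest first):
  (empty)

Derivation:
After op 1 [order #1] limit_sell(price=103, qty=9): fills=none; bids=[-] asks=[#1:9@103]
After op 2 [order #2] market_sell(qty=3): fills=none; bids=[-] asks=[#1:9@103]
After op 3 [order #3] market_sell(qty=7): fills=none; bids=[-] asks=[#1:9@103]
After op 4 cancel(order #1): fills=none; bids=[-] asks=[-]
After op 5 [order #4] market_sell(qty=7): fills=none; bids=[-] asks=[-]
After op 6 [order #5] limit_sell(price=98, qty=2): fills=none; bids=[-] asks=[#5:2@98]
After op 7 [order #6] limit_buy(price=99, qty=9): fills=#6x#5:2@98; bids=[#6:7@99] asks=[-]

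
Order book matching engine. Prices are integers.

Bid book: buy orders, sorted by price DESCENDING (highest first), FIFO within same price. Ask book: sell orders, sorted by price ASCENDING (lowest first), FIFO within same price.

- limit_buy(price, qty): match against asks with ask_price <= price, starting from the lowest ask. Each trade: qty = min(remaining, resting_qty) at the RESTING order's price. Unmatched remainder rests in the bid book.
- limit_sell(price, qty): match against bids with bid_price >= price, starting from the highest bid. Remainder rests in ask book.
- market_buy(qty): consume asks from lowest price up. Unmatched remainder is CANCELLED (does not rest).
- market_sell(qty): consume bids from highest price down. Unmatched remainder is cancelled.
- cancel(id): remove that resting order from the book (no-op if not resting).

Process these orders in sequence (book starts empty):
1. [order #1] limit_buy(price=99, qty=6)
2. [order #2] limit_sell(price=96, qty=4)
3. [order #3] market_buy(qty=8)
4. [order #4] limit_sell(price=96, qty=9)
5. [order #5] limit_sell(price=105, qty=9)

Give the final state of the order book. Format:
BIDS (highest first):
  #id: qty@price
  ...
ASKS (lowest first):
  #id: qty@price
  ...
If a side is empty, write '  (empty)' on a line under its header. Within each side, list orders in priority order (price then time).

Answer: BIDS (highest first):
  (empty)
ASKS (lowest first):
  #4: 7@96
  #5: 9@105

Derivation:
After op 1 [order #1] limit_buy(price=99, qty=6): fills=none; bids=[#1:6@99] asks=[-]
After op 2 [order #2] limit_sell(price=96, qty=4): fills=#1x#2:4@99; bids=[#1:2@99] asks=[-]
After op 3 [order #3] market_buy(qty=8): fills=none; bids=[#1:2@99] asks=[-]
After op 4 [order #4] limit_sell(price=96, qty=9): fills=#1x#4:2@99; bids=[-] asks=[#4:7@96]
After op 5 [order #5] limit_sell(price=105, qty=9): fills=none; bids=[-] asks=[#4:7@96 #5:9@105]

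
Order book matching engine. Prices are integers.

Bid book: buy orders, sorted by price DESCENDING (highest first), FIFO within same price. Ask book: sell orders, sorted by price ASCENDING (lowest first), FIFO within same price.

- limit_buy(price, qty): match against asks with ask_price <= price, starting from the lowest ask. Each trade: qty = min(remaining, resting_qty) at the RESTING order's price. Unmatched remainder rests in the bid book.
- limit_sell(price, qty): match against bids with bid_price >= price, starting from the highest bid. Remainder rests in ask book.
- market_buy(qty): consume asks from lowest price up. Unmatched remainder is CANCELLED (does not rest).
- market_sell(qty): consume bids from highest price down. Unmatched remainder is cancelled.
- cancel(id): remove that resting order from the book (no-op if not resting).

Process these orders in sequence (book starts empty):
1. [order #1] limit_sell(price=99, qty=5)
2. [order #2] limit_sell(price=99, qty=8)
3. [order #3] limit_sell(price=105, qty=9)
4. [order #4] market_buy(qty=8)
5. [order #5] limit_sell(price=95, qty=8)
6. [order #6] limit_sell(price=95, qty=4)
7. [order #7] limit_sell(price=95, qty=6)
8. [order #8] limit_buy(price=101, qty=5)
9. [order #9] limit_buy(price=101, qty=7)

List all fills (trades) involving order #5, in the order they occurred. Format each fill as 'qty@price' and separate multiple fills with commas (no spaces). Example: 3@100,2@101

Answer: 5@95,3@95

Derivation:
After op 1 [order #1] limit_sell(price=99, qty=5): fills=none; bids=[-] asks=[#1:5@99]
After op 2 [order #2] limit_sell(price=99, qty=8): fills=none; bids=[-] asks=[#1:5@99 #2:8@99]
After op 3 [order #3] limit_sell(price=105, qty=9): fills=none; bids=[-] asks=[#1:5@99 #2:8@99 #3:9@105]
After op 4 [order #4] market_buy(qty=8): fills=#4x#1:5@99 #4x#2:3@99; bids=[-] asks=[#2:5@99 #3:9@105]
After op 5 [order #5] limit_sell(price=95, qty=8): fills=none; bids=[-] asks=[#5:8@95 #2:5@99 #3:9@105]
After op 6 [order #6] limit_sell(price=95, qty=4): fills=none; bids=[-] asks=[#5:8@95 #6:4@95 #2:5@99 #3:9@105]
After op 7 [order #7] limit_sell(price=95, qty=6): fills=none; bids=[-] asks=[#5:8@95 #6:4@95 #7:6@95 #2:5@99 #3:9@105]
After op 8 [order #8] limit_buy(price=101, qty=5): fills=#8x#5:5@95; bids=[-] asks=[#5:3@95 #6:4@95 #7:6@95 #2:5@99 #3:9@105]
After op 9 [order #9] limit_buy(price=101, qty=7): fills=#9x#5:3@95 #9x#6:4@95; bids=[-] asks=[#7:6@95 #2:5@99 #3:9@105]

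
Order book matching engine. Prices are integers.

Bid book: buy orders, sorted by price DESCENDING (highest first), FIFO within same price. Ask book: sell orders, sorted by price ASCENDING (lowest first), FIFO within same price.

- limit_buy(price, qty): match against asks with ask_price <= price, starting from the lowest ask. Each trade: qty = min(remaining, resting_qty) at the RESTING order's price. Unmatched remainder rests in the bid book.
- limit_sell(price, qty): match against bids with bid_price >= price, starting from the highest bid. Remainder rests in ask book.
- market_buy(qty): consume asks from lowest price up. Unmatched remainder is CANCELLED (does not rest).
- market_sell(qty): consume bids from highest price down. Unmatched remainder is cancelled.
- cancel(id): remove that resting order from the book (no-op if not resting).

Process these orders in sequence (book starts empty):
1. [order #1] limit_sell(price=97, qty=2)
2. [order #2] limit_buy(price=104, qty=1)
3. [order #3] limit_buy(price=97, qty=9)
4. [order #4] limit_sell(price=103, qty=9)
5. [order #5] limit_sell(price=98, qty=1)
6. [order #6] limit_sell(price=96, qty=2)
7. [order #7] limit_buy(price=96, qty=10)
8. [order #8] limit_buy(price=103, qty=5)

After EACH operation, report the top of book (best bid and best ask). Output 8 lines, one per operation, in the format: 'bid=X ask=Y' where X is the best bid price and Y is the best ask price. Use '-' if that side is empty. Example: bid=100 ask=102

Answer: bid=- ask=97
bid=- ask=97
bid=97 ask=-
bid=97 ask=103
bid=97 ask=98
bid=97 ask=98
bid=97 ask=98
bid=97 ask=103

Derivation:
After op 1 [order #1] limit_sell(price=97, qty=2): fills=none; bids=[-] asks=[#1:2@97]
After op 2 [order #2] limit_buy(price=104, qty=1): fills=#2x#1:1@97; bids=[-] asks=[#1:1@97]
After op 3 [order #3] limit_buy(price=97, qty=9): fills=#3x#1:1@97; bids=[#3:8@97] asks=[-]
After op 4 [order #4] limit_sell(price=103, qty=9): fills=none; bids=[#3:8@97] asks=[#4:9@103]
After op 5 [order #5] limit_sell(price=98, qty=1): fills=none; bids=[#3:8@97] asks=[#5:1@98 #4:9@103]
After op 6 [order #6] limit_sell(price=96, qty=2): fills=#3x#6:2@97; bids=[#3:6@97] asks=[#5:1@98 #4:9@103]
After op 7 [order #7] limit_buy(price=96, qty=10): fills=none; bids=[#3:6@97 #7:10@96] asks=[#5:1@98 #4:9@103]
After op 8 [order #8] limit_buy(price=103, qty=5): fills=#8x#5:1@98 #8x#4:4@103; bids=[#3:6@97 #7:10@96] asks=[#4:5@103]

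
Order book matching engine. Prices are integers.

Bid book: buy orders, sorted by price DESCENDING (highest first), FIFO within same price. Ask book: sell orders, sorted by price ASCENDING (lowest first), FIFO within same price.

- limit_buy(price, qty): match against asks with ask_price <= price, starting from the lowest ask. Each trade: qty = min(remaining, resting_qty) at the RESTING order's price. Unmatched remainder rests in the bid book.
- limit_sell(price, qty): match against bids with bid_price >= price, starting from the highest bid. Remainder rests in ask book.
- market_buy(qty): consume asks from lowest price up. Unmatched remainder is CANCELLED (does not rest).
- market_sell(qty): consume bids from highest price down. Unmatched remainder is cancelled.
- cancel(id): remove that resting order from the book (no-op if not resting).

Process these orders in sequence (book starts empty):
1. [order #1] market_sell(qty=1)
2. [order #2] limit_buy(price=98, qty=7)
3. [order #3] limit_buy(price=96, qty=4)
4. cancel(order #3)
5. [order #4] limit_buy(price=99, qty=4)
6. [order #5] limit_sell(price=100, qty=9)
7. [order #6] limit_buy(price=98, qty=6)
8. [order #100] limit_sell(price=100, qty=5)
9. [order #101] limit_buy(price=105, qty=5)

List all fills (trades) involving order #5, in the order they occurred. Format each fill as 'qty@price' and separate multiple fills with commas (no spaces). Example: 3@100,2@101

After op 1 [order #1] market_sell(qty=1): fills=none; bids=[-] asks=[-]
After op 2 [order #2] limit_buy(price=98, qty=7): fills=none; bids=[#2:7@98] asks=[-]
After op 3 [order #3] limit_buy(price=96, qty=4): fills=none; bids=[#2:7@98 #3:4@96] asks=[-]
After op 4 cancel(order #3): fills=none; bids=[#2:7@98] asks=[-]
After op 5 [order #4] limit_buy(price=99, qty=4): fills=none; bids=[#4:4@99 #2:7@98] asks=[-]
After op 6 [order #5] limit_sell(price=100, qty=9): fills=none; bids=[#4:4@99 #2:7@98] asks=[#5:9@100]
After op 7 [order #6] limit_buy(price=98, qty=6): fills=none; bids=[#4:4@99 #2:7@98 #6:6@98] asks=[#5:9@100]
After op 8 [order #100] limit_sell(price=100, qty=5): fills=none; bids=[#4:4@99 #2:7@98 #6:6@98] asks=[#5:9@100 #100:5@100]
After op 9 [order #101] limit_buy(price=105, qty=5): fills=#101x#5:5@100; bids=[#4:4@99 #2:7@98 #6:6@98] asks=[#5:4@100 #100:5@100]

Answer: 5@100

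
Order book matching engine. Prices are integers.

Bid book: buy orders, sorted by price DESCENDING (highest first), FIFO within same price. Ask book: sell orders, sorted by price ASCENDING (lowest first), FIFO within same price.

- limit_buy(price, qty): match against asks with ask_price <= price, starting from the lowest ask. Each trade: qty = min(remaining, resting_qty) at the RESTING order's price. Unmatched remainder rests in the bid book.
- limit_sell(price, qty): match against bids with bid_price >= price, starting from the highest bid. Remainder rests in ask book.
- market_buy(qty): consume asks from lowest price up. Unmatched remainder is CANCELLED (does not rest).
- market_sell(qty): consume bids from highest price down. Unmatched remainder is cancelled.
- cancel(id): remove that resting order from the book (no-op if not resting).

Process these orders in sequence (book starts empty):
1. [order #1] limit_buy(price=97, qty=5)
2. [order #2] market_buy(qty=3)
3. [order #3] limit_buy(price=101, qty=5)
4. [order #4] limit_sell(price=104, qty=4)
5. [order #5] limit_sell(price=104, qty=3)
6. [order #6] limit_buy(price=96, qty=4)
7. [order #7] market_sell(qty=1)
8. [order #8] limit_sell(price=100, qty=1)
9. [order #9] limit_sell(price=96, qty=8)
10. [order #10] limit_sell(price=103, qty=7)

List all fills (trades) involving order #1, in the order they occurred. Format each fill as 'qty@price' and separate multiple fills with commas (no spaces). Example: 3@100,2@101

After op 1 [order #1] limit_buy(price=97, qty=5): fills=none; bids=[#1:5@97] asks=[-]
After op 2 [order #2] market_buy(qty=3): fills=none; bids=[#1:5@97] asks=[-]
After op 3 [order #3] limit_buy(price=101, qty=5): fills=none; bids=[#3:5@101 #1:5@97] asks=[-]
After op 4 [order #4] limit_sell(price=104, qty=4): fills=none; bids=[#3:5@101 #1:5@97] asks=[#4:4@104]
After op 5 [order #5] limit_sell(price=104, qty=3): fills=none; bids=[#3:5@101 #1:5@97] asks=[#4:4@104 #5:3@104]
After op 6 [order #6] limit_buy(price=96, qty=4): fills=none; bids=[#3:5@101 #1:5@97 #6:4@96] asks=[#4:4@104 #5:3@104]
After op 7 [order #7] market_sell(qty=1): fills=#3x#7:1@101; bids=[#3:4@101 #1:5@97 #6:4@96] asks=[#4:4@104 #5:3@104]
After op 8 [order #8] limit_sell(price=100, qty=1): fills=#3x#8:1@101; bids=[#3:3@101 #1:5@97 #6:4@96] asks=[#4:4@104 #5:3@104]
After op 9 [order #9] limit_sell(price=96, qty=8): fills=#3x#9:3@101 #1x#9:5@97; bids=[#6:4@96] asks=[#4:4@104 #5:3@104]
After op 10 [order #10] limit_sell(price=103, qty=7): fills=none; bids=[#6:4@96] asks=[#10:7@103 #4:4@104 #5:3@104]

Answer: 5@97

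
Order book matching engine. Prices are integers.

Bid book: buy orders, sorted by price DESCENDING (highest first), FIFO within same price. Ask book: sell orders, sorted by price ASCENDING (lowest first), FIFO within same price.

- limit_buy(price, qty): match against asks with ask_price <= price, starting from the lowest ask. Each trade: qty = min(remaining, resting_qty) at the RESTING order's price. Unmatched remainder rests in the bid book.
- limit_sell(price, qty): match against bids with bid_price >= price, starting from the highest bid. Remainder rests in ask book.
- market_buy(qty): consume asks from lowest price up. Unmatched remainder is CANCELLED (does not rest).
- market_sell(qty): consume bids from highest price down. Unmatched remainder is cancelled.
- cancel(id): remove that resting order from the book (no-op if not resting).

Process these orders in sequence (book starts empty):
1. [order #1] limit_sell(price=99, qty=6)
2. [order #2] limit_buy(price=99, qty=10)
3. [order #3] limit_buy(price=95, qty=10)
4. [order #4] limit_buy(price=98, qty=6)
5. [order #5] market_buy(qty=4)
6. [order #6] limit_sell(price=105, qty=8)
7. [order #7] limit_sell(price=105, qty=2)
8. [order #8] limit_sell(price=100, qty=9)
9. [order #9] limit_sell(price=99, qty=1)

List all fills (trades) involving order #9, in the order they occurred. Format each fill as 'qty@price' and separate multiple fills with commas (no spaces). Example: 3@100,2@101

Answer: 1@99

Derivation:
After op 1 [order #1] limit_sell(price=99, qty=6): fills=none; bids=[-] asks=[#1:6@99]
After op 2 [order #2] limit_buy(price=99, qty=10): fills=#2x#1:6@99; bids=[#2:4@99] asks=[-]
After op 3 [order #3] limit_buy(price=95, qty=10): fills=none; bids=[#2:4@99 #3:10@95] asks=[-]
After op 4 [order #4] limit_buy(price=98, qty=6): fills=none; bids=[#2:4@99 #4:6@98 #3:10@95] asks=[-]
After op 5 [order #5] market_buy(qty=4): fills=none; bids=[#2:4@99 #4:6@98 #3:10@95] asks=[-]
After op 6 [order #6] limit_sell(price=105, qty=8): fills=none; bids=[#2:4@99 #4:6@98 #3:10@95] asks=[#6:8@105]
After op 7 [order #7] limit_sell(price=105, qty=2): fills=none; bids=[#2:4@99 #4:6@98 #3:10@95] asks=[#6:8@105 #7:2@105]
After op 8 [order #8] limit_sell(price=100, qty=9): fills=none; bids=[#2:4@99 #4:6@98 #3:10@95] asks=[#8:9@100 #6:8@105 #7:2@105]
After op 9 [order #9] limit_sell(price=99, qty=1): fills=#2x#9:1@99; bids=[#2:3@99 #4:6@98 #3:10@95] asks=[#8:9@100 #6:8@105 #7:2@105]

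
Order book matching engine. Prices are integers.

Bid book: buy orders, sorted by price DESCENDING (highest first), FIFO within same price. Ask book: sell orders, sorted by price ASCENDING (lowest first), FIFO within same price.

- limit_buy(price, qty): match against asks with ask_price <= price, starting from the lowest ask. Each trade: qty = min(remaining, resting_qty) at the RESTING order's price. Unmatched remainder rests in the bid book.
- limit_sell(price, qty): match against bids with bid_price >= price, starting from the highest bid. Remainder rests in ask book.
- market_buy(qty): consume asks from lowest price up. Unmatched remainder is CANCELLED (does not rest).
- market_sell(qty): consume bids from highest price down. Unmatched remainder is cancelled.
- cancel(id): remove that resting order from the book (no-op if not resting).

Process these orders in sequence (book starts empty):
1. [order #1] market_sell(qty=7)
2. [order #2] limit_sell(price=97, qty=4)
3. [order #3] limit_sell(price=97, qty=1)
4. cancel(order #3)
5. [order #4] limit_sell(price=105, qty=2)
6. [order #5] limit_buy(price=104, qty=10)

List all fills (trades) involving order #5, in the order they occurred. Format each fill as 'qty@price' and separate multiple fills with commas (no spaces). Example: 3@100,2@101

Answer: 4@97

Derivation:
After op 1 [order #1] market_sell(qty=7): fills=none; bids=[-] asks=[-]
After op 2 [order #2] limit_sell(price=97, qty=4): fills=none; bids=[-] asks=[#2:4@97]
After op 3 [order #3] limit_sell(price=97, qty=1): fills=none; bids=[-] asks=[#2:4@97 #3:1@97]
After op 4 cancel(order #3): fills=none; bids=[-] asks=[#2:4@97]
After op 5 [order #4] limit_sell(price=105, qty=2): fills=none; bids=[-] asks=[#2:4@97 #4:2@105]
After op 6 [order #5] limit_buy(price=104, qty=10): fills=#5x#2:4@97; bids=[#5:6@104] asks=[#4:2@105]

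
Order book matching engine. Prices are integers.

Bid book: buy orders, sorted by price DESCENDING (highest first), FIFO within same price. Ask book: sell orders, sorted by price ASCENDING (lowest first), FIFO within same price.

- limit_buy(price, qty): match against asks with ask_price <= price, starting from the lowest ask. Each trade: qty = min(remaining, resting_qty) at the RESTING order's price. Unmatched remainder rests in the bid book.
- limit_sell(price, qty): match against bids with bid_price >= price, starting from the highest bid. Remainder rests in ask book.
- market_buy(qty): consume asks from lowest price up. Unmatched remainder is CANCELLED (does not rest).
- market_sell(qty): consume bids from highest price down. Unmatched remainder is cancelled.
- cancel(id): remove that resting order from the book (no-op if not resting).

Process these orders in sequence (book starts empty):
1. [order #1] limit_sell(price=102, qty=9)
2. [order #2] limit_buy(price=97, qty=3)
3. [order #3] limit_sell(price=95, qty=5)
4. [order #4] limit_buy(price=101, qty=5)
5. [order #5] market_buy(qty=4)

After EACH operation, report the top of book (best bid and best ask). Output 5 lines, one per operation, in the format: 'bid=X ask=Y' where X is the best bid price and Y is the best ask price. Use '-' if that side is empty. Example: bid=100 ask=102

Answer: bid=- ask=102
bid=97 ask=102
bid=- ask=95
bid=101 ask=102
bid=101 ask=102

Derivation:
After op 1 [order #1] limit_sell(price=102, qty=9): fills=none; bids=[-] asks=[#1:9@102]
After op 2 [order #2] limit_buy(price=97, qty=3): fills=none; bids=[#2:3@97] asks=[#1:9@102]
After op 3 [order #3] limit_sell(price=95, qty=5): fills=#2x#3:3@97; bids=[-] asks=[#3:2@95 #1:9@102]
After op 4 [order #4] limit_buy(price=101, qty=5): fills=#4x#3:2@95; bids=[#4:3@101] asks=[#1:9@102]
After op 5 [order #5] market_buy(qty=4): fills=#5x#1:4@102; bids=[#4:3@101] asks=[#1:5@102]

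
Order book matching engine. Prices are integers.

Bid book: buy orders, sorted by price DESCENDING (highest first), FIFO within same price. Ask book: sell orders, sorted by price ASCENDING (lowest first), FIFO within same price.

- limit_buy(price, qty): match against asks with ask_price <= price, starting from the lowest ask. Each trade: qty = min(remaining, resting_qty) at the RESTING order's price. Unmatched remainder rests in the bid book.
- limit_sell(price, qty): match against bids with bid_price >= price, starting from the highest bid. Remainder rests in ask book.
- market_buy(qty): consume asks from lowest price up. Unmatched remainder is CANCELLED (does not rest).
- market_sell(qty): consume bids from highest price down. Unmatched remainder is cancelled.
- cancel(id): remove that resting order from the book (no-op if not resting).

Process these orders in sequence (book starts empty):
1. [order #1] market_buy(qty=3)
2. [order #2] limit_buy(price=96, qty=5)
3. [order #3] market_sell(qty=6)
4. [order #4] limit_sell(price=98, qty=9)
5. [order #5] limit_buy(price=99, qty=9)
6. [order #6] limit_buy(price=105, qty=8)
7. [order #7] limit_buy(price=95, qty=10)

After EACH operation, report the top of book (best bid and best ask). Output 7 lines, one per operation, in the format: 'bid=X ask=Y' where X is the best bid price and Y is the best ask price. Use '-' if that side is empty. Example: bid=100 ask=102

Answer: bid=- ask=-
bid=96 ask=-
bid=- ask=-
bid=- ask=98
bid=- ask=-
bid=105 ask=-
bid=105 ask=-

Derivation:
After op 1 [order #1] market_buy(qty=3): fills=none; bids=[-] asks=[-]
After op 2 [order #2] limit_buy(price=96, qty=5): fills=none; bids=[#2:5@96] asks=[-]
After op 3 [order #3] market_sell(qty=6): fills=#2x#3:5@96; bids=[-] asks=[-]
After op 4 [order #4] limit_sell(price=98, qty=9): fills=none; bids=[-] asks=[#4:9@98]
After op 5 [order #5] limit_buy(price=99, qty=9): fills=#5x#4:9@98; bids=[-] asks=[-]
After op 6 [order #6] limit_buy(price=105, qty=8): fills=none; bids=[#6:8@105] asks=[-]
After op 7 [order #7] limit_buy(price=95, qty=10): fills=none; bids=[#6:8@105 #7:10@95] asks=[-]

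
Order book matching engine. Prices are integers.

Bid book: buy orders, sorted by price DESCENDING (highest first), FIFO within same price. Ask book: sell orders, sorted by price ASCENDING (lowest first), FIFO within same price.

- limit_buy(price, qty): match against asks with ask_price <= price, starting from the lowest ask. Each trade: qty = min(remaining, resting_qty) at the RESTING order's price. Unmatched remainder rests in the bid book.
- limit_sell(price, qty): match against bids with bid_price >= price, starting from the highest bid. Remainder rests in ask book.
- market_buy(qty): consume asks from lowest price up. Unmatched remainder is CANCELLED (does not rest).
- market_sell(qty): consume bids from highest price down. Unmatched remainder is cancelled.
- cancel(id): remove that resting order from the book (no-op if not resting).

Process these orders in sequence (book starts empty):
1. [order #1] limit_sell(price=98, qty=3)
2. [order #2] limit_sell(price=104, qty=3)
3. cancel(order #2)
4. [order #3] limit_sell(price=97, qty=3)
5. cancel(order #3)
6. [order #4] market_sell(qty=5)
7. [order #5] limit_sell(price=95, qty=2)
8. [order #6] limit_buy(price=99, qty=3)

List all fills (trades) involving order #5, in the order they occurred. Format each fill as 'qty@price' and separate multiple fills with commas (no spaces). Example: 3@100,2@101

Answer: 2@95

Derivation:
After op 1 [order #1] limit_sell(price=98, qty=3): fills=none; bids=[-] asks=[#1:3@98]
After op 2 [order #2] limit_sell(price=104, qty=3): fills=none; bids=[-] asks=[#1:3@98 #2:3@104]
After op 3 cancel(order #2): fills=none; bids=[-] asks=[#1:3@98]
After op 4 [order #3] limit_sell(price=97, qty=3): fills=none; bids=[-] asks=[#3:3@97 #1:3@98]
After op 5 cancel(order #3): fills=none; bids=[-] asks=[#1:3@98]
After op 6 [order #4] market_sell(qty=5): fills=none; bids=[-] asks=[#1:3@98]
After op 7 [order #5] limit_sell(price=95, qty=2): fills=none; bids=[-] asks=[#5:2@95 #1:3@98]
After op 8 [order #6] limit_buy(price=99, qty=3): fills=#6x#5:2@95 #6x#1:1@98; bids=[-] asks=[#1:2@98]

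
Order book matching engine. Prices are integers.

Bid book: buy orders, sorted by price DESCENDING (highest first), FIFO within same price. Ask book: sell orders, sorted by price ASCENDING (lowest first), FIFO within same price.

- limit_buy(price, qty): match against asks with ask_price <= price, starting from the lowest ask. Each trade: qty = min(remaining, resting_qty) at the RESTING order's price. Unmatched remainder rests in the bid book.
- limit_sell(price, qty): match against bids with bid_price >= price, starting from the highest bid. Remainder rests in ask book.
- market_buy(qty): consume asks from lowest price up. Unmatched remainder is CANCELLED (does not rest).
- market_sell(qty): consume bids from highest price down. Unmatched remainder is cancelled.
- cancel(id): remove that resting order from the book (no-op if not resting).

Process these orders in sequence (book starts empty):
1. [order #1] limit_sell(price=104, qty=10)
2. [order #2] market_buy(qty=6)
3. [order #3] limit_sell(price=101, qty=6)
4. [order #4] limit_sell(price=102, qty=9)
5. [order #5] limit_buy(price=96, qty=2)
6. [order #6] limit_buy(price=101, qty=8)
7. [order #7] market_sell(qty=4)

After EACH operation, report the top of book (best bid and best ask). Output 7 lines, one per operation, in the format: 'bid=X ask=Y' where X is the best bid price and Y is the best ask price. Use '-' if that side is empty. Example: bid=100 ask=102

Answer: bid=- ask=104
bid=- ask=104
bid=- ask=101
bid=- ask=101
bid=96 ask=101
bid=101 ask=102
bid=- ask=102

Derivation:
After op 1 [order #1] limit_sell(price=104, qty=10): fills=none; bids=[-] asks=[#1:10@104]
After op 2 [order #2] market_buy(qty=6): fills=#2x#1:6@104; bids=[-] asks=[#1:4@104]
After op 3 [order #3] limit_sell(price=101, qty=6): fills=none; bids=[-] asks=[#3:6@101 #1:4@104]
After op 4 [order #4] limit_sell(price=102, qty=9): fills=none; bids=[-] asks=[#3:6@101 #4:9@102 #1:4@104]
After op 5 [order #5] limit_buy(price=96, qty=2): fills=none; bids=[#5:2@96] asks=[#3:6@101 #4:9@102 #1:4@104]
After op 6 [order #6] limit_buy(price=101, qty=8): fills=#6x#3:6@101; bids=[#6:2@101 #5:2@96] asks=[#4:9@102 #1:4@104]
After op 7 [order #7] market_sell(qty=4): fills=#6x#7:2@101 #5x#7:2@96; bids=[-] asks=[#4:9@102 #1:4@104]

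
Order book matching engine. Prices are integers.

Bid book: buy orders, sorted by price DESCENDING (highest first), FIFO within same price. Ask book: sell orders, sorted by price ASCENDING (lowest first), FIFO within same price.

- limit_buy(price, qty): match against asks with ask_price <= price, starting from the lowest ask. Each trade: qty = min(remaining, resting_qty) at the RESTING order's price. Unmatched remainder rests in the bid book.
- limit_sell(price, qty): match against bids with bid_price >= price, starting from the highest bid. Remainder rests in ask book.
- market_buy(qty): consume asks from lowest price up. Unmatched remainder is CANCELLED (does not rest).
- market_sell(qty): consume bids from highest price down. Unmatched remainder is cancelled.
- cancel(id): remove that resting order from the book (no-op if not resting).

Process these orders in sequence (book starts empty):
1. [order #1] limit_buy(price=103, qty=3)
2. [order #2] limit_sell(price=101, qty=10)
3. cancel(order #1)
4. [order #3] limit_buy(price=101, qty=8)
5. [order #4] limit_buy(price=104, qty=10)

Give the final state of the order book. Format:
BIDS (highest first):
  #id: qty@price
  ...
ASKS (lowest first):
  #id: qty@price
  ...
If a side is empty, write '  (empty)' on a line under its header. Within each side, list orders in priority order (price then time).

Answer: BIDS (highest first):
  #4: 10@104
  #3: 1@101
ASKS (lowest first):
  (empty)

Derivation:
After op 1 [order #1] limit_buy(price=103, qty=3): fills=none; bids=[#1:3@103] asks=[-]
After op 2 [order #2] limit_sell(price=101, qty=10): fills=#1x#2:3@103; bids=[-] asks=[#2:7@101]
After op 3 cancel(order #1): fills=none; bids=[-] asks=[#2:7@101]
After op 4 [order #3] limit_buy(price=101, qty=8): fills=#3x#2:7@101; bids=[#3:1@101] asks=[-]
After op 5 [order #4] limit_buy(price=104, qty=10): fills=none; bids=[#4:10@104 #3:1@101] asks=[-]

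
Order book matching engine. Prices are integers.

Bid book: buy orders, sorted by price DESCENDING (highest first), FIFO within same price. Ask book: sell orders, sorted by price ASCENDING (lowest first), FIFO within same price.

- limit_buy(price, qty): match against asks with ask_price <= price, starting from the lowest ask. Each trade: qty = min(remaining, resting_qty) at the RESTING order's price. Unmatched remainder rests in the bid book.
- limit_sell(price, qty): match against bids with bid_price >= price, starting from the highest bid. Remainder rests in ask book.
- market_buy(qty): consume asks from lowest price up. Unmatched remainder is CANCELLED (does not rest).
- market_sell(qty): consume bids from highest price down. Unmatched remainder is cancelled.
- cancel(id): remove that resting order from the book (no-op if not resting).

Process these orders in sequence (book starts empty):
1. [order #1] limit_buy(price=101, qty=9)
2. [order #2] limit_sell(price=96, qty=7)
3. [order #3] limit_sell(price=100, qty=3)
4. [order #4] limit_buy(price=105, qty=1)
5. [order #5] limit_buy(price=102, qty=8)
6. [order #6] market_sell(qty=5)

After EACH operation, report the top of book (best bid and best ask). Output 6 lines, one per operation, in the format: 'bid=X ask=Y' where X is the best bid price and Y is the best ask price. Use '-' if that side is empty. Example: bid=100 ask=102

After op 1 [order #1] limit_buy(price=101, qty=9): fills=none; bids=[#1:9@101] asks=[-]
After op 2 [order #2] limit_sell(price=96, qty=7): fills=#1x#2:7@101; bids=[#1:2@101] asks=[-]
After op 3 [order #3] limit_sell(price=100, qty=3): fills=#1x#3:2@101; bids=[-] asks=[#3:1@100]
After op 4 [order #4] limit_buy(price=105, qty=1): fills=#4x#3:1@100; bids=[-] asks=[-]
After op 5 [order #5] limit_buy(price=102, qty=8): fills=none; bids=[#5:8@102] asks=[-]
After op 6 [order #6] market_sell(qty=5): fills=#5x#6:5@102; bids=[#5:3@102] asks=[-]

Answer: bid=101 ask=-
bid=101 ask=-
bid=- ask=100
bid=- ask=-
bid=102 ask=-
bid=102 ask=-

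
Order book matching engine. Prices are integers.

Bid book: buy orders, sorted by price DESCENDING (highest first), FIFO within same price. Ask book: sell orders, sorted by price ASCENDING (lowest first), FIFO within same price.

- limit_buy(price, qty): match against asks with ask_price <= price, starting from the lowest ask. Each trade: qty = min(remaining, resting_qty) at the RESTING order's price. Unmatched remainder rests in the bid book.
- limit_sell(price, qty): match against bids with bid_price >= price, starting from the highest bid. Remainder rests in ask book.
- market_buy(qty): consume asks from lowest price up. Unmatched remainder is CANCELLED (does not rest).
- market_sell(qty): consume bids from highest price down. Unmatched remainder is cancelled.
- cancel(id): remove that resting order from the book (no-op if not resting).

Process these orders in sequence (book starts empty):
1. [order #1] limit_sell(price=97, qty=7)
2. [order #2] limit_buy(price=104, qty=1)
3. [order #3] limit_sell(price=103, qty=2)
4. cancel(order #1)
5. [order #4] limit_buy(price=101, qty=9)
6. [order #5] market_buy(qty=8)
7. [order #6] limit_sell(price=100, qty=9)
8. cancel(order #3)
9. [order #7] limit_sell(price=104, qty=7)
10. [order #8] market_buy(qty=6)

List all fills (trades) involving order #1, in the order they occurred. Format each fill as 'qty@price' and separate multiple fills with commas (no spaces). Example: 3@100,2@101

Answer: 1@97

Derivation:
After op 1 [order #1] limit_sell(price=97, qty=7): fills=none; bids=[-] asks=[#1:7@97]
After op 2 [order #2] limit_buy(price=104, qty=1): fills=#2x#1:1@97; bids=[-] asks=[#1:6@97]
After op 3 [order #3] limit_sell(price=103, qty=2): fills=none; bids=[-] asks=[#1:6@97 #3:2@103]
After op 4 cancel(order #1): fills=none; bids=[-] asks=[#3:2@103]
After op 5 [order #4] limit_buy(price=101, qty=9): fills=none; bids=[#4:9@101] asks=[#3:2@103]
After op 6 [order #5] market_buy(qty=8): fills=#5x#3:2@103; bids=[#4:9@101] asks=[-]
After op 7 [order #6] limit_sell(price=100, qty=9): fills=#4x#6:9@101; bids=[-] asks=[-]
After op 8 cancel(order #3): fills=none; bids=[-] asks=[-]
After op 9 [order #7] limit_sell(price=104, qty=7): fills=none; bids=[-] asks=[#7:7@104]
After op 10 [order #8] market_buy(qty=6): fills=#8x#7:6@104; bids=[-] asks=[#7:1@104]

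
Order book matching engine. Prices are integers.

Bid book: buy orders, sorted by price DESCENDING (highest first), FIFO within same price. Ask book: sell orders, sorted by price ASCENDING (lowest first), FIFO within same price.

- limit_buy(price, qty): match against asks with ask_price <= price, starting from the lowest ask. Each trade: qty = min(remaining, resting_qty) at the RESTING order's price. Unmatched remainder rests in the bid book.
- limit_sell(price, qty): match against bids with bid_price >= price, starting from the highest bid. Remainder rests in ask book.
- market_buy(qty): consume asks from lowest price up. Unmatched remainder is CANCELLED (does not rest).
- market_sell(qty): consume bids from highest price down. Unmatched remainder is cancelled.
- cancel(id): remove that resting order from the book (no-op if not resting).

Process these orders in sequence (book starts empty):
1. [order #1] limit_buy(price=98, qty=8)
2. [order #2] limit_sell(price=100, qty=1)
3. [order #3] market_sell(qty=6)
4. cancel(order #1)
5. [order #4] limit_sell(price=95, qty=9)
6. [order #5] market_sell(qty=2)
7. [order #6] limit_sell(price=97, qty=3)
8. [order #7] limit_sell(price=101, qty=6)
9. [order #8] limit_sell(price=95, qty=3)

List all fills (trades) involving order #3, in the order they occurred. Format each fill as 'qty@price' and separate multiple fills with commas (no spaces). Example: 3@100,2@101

After op 1 [order #1] limit_buy(price=98, qty=8): fills=none; bids=[#1:8@98] asks=[-]
After op 2 [order #2] limit_sell(price=100, qty=1): fills=none; bids=[#1:8@98] asks=[#2:1@100]
After op 3 [order #3] market_sell(qty=6): fills=#1x#3:6@98; bids=[#1:2@98] asks=[#2:1@100]
After op 4 cancel(order #1): fills=none; bids=[-] asks=[#2:1@100]
After op 5 [order #4] limit_sell(price=95, qty=9): fills=none; bids=[-] asks=[#4:9@95 #2:1@100]
After op 6 [order #5] market_sell(qty=2): fills=none; bids=[-] asks=[#4:9@95 #2:1@100]
After op 7 [order #6] limit_sell(price=97, qty=3): fills=none; bids=[-] asks=[#4:9@95 #6:3@97 #2:1@100]
After op 8 [order #7] limit_sell(price=101, qty=6): fills=none; bids=[-] asks=[#4:9@95 #6:3@97 #2:1@100 #7:6@101]
After op 9 [order #8] limit_sell(price=95, qty=3): fills=none; bids=[-] asks=[#4:9@95 #8:3@95 #6:3@97 #2:1@100 #7:6@101]

Answer: 6@98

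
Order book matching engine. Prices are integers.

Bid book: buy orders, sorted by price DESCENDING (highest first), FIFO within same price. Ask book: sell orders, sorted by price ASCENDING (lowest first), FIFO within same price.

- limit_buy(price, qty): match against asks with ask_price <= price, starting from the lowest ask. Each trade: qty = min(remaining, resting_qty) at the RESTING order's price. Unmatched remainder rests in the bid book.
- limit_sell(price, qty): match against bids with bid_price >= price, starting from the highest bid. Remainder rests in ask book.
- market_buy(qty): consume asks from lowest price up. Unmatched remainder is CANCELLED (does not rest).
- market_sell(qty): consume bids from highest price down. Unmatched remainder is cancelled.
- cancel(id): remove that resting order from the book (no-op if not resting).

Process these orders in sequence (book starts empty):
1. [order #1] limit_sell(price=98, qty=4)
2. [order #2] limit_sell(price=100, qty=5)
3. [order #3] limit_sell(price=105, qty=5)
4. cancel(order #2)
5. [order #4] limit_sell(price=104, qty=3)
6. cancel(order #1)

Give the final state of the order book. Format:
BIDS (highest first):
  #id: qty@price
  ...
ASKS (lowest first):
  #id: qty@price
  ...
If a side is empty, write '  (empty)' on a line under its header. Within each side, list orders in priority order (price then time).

After op 1 [order #1] limit_sell(price=98, qty=4): fills=none; bids=[-] asks=[#1:4@98]
After op 2 [order #2] limit_sell(price=100, qty=5): fills=none; bids=[-] asks=[#1:4@98 #2:5@100]
After op 3 [order #3] limit_sell(price=105, qty=5): fills=none; bids=[-] asks=[#1:4@98 #2:5@100 #3:5@105]
After op 4 cancel(order #2): fills=none; bids=[-] asks=[#1:4@98 #3:5@105]
After op 5 [order #4] limit_sell(price=104, qty=3): fills=none; bids=[-] asks=[#1:4@98 #4:3@104 #3:5@105]
After op 6 cancel(order #1): fills=none; bids=[-] asks=[#4:3@104 #3:5@105]

Answer: BIDS (highest first):
  (empty)
ASKS (lowest first):
  #4: 3@104
  #3: 5@105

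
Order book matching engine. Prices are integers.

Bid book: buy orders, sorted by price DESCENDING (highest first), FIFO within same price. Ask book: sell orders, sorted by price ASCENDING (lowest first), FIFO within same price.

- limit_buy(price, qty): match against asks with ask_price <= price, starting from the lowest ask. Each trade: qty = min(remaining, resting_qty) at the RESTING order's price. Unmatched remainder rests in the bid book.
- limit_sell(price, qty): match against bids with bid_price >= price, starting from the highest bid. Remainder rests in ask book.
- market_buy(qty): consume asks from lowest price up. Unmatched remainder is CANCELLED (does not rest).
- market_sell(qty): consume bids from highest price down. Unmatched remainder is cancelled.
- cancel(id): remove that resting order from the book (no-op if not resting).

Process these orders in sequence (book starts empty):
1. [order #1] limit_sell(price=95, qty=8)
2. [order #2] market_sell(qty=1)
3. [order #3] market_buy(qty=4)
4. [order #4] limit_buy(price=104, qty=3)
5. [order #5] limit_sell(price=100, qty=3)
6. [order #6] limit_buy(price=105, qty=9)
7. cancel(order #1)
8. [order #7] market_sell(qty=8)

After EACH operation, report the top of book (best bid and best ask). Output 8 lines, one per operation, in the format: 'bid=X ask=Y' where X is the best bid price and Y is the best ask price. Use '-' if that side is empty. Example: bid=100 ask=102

Answer: bid=- ask=95
bid=- ask=95
bid=- ask=95
bid=- ask=95
bid=- ask=95
bid=105 ask=-
bid=105 ask=-
bid=- ask=-

Derivation:
After op 1 [order #1] limit_sell(price=95, qty=8): fills=none; bids=[-] asks=[#1:8@95]
After op 2 [order #2] market_sell(qty=1): fills=none; bids=[-] asks=[#1:8@95]
After op 3 [order #3] market_buy(qty=4): fills=#3x#1:4@95; bids=[-] asks=[#1:4@95]
After op 4 [order #4] limit_buy(price=104, qty=3): fills=#4x#1:3@95; bids=[-] asks=[#1:1@95]
After op 5 [order #5] limit_sell(price=100, qty=3): fills=none; bids=[-] asks=[#1:1@95 #5:3@100]
After op 6 [order #6] limit_buy(price=105, qty=9): fills=#6x#1:1@95 #6x#5:3@100; bids=[#6:5@105] asks=[-]
After op 7 cancel(order #1): fills=none; bids=[#6:5@105] asks=[-]
After op 8 [order #7] market_sell(qty=8): fills=#6x#7:5@105; bids=[-] asks=[-]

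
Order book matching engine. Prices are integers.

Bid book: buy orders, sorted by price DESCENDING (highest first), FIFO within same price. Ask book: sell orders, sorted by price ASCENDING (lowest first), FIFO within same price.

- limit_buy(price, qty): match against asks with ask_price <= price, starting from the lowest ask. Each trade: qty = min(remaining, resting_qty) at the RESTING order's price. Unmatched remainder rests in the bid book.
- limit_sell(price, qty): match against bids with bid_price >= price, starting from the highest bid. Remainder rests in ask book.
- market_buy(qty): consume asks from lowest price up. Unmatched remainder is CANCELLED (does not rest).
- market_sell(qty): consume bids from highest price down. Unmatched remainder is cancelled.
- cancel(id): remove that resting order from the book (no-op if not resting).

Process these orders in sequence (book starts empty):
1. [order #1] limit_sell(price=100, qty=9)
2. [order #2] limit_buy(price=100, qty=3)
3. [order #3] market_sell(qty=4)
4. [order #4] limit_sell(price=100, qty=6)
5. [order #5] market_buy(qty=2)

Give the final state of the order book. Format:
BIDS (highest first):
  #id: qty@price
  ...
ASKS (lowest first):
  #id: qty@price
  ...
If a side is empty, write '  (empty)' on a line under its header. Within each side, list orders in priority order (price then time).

After op 1 [order #1] limit_sell(price=100, qty=9): fills=none; bids=[-] asks=[#1:9@100]
After op 2 [order #2] limit_buy(price=100, qty=3): fills=#2x#1:3@100; bids=[-] asks=[#1:6@100]
After op 3 [order #3] market_sell(qty=4): fills=none; bids=[-] asks=[#1:6@100]
After op 4 [order #4] limit_sell(price=100, qty=6): fills=none; bids=[-] asks=[#1:6@100 #4:6@100]
After op 5 [order #5] market_buy(qty=2): fills=#5x#1:2@100; bids=[-] asks=[#1:4@100 #4:6@100]

Answer: BIDS (highest first):
  (empty)
ASKS (lowest first):
  #1: 4@100
  #4: 6@100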